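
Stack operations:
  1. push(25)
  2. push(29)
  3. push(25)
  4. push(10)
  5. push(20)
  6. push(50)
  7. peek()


push(25) -> [25]
push(29) -> [25, 29]
push(25) -> [25, 29, 25]
push(10) -> [25, 29, 25, 10]
push(20) -> [25, 29, 25, 10, 20]
push(50) -> [25, 29, 25, 10, 20, 50]
peek()->50

Final stack: [25, 29, 25, 10, 20, 50]


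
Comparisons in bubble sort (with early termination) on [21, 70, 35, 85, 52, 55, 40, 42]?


Algorithm: bubble sort (with early termination)
Input: [21, 70, 35, 85, 52, 55, 40, 42]
Sorted: [21, 35, 40, 42, 52, 55, 70, 85]

25


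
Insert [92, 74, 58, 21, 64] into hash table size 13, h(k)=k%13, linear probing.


Insert 92: h=1 -> slot 1
Insert 74: h=9 -> slot 9
Insert 58: h=6 -> slot 6
Insert 21: h=8 -> slot 8
Insert 64: h=12 -> slot 12

Table: [None, 92, None, None, None, None, 58, None, 21, 74, None, None, 64]


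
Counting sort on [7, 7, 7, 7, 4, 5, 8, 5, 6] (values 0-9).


Input: [7, 7, 7, 7, 4, 5, 8, 5, 6]
Counts: [0, 0, 0, 0, 1, 2, 1, 4, 1, 0]

Sorted: [4, 5, 5, 6, 7, 7, 7, 7, 8]


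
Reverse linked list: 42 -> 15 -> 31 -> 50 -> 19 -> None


Step 1: curr=42, set curr.next=prev(None) | reversed so far: 42
Step 2: curr=15, set curr.next=prev(42) | reversed so far: 15 -> 42
Step 3: curr=31, set curr.next=prev(15) | reversed so far: 31 -> 15 -> 42
Step 4: curr=50, set curr.next=prev(31) | reversed so far: 50 -> 31 -> 15 -> 42
Step 5: curr=19, set curr.next=prev(50) | reversed so far: 19 -> 50 -> 31 -> 15 -> 42

19 -> 50 -> 31 -> 15 -> 42 -> None


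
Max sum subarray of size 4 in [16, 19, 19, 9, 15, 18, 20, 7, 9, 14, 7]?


[0:4]: 63
[1:5]: 62
[2:6]: 61
[3:7]: 62
[4:8]: 60
[5:9]: 54
[6:10]: 50
[7:11]: 37

Max: 63 at [0:4]


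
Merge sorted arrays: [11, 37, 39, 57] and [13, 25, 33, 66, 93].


Take 11 from A
Take 13 from B
Take 25 from B
Take 33 from B
Take 37 from A
Take 39 from A
Take 57 from A

Merged: [11, 13, 25, 33, 37, 39, 57, 66, 93]


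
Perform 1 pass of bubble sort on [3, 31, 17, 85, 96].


Initial: [3, 31, 17, 85, 96]
Pass 1: [3, 17, 31, 85, 96] (1 swaps)

After 1 pass: [3, 17, 31, 85, 96]


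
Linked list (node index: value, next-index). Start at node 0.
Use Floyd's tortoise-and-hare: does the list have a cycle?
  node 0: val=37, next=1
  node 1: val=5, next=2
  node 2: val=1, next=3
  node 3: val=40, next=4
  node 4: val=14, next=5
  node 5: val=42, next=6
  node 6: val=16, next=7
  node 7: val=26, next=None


Floyd's tortoise (slow, +1) and hare (fast, +2):
  init: slow=0, fast=0
  step 1: slow=1, fast=2
  step 2: slow=2, fast=4
  step 3: slow=3, fast=6
  step 4: fast 6->7->None, no cycle

Cycle: no


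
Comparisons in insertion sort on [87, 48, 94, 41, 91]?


Algorithm: insertion sort
Input: [87, 48, 94, 41, 91]
Sorted: [41, 48, 87, 91, 94]

7


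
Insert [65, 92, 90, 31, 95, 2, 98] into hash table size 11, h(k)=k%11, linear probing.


Insert 65: h=10 -> slot 10
Insert 92: h=4 -> slot 4
Insert 90: h=2 -> slot 2
Insert 31: h=9 -> slot 9
Insert 95: h=7 -> slot 7
Insert 2: h=2, 1 probes -> slot 3
Insert 98: h=10, 1 probes -> slot 0

Table: [98, None, 90, 2, 92, None, None, 95, None, 31, 65]


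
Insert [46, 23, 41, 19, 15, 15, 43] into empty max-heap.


Insert 46: [46]
Insert 23: [46, 23]
Insert 41: [46, 23, 41]
Insert 19: [46, 23, 41, 19]
Insert 15: [46, 23, 41, 19, 15]
Insert 15: [46, 23, 41, 19, 15, 15]
Insert 43: [46, 23, 43, 19, 15, 15, 41]

Final heap: [46, 23, 43, 19, 15, 15, 41]


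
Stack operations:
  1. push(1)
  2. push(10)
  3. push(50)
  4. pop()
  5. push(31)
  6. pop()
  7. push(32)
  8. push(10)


push(1) -> [1]
push(10) -> [1, 10]
push(50) -> [1, 10, 50]
pop()->50, [1, 10]
push(31) -> [1, 10, 31]
pop()->31, [1, 10]
push(32) -> [1, 10, 32]
push(10) -> [1, 10, 32, 10]

Final stack: [1, 10, 32, 10]


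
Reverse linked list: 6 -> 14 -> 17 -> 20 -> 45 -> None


Step 1: curr=6, set curr.next=prev(None) | reversed so far: 6
Step 2: curr=14, set curr.next=prev(6) | reversed so far: 14 -> 6
Step 3: curr=17, set curr.next=prev(14) | reversed so far: 17 -> 14 -> 6
Step 4: curr=20, set curr.next=prev(17) | reversed so far: 20 -> 17 -> 14 -> 6
Step 5: curr=45, set curr.next=prev(20) | reversed so far: 45 -> 20 -> 17 -> 14 -> 6

45 -> 20 -> 17 -> 14 -> 6 -> None


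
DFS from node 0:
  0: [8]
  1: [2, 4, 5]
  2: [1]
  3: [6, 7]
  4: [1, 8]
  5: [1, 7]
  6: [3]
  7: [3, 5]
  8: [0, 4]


Visit 0, push [8]
Visit 8, push [4]
Visit 4, push [1]
Visit 1, push [5, 2]
Visit 2, push []
Visit 5, push [7]
Visit 7, push [3]
Visit 3, push [6]
Visit 6, push []

DFS order: [0, 8, 4, 1, 2, 5, 7, 3, 6]


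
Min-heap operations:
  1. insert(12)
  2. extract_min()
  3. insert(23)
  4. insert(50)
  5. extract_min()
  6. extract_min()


insert(12) -> [12]
extract_min()->12, []
insert(23) -> [23]
insert(50) -> [23, 50]
extract_min()->23, [50]
extract_min()->50, []

Final heap: []


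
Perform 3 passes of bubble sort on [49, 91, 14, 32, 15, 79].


Initial: [49, 91, 14, 32, 15, 79]
Pass 1: [49, 14, 32, 15, 79, 91] (4 swaps)
Pass 2: [14, 32, 15, 49, 79, 91] (3 swaps)
Pass 3: [14, 15, 32, 49, 79, 91] (1 swaps)

After 3 passes: [14, 15, 32, 49, 79, 91]


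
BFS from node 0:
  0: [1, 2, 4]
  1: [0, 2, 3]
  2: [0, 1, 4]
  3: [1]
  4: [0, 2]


Visit 0, enqueue [1, 2, 4]
Visit 1, enqueue [3]
Visit 2, enqueue []
Visit 4, enqueue []
Visit 3, enqueue []

BFS order: [0, 1, 2, 4, 3]


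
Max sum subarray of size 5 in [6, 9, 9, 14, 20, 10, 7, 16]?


[0:5]: 58
[1:6]: 62
[2:7]: 60
[3:8]: 67

Max: 67 at [3:8]


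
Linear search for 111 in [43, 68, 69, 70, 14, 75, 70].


i=0: 43!=111
i=1: 68!=111
i=2: 69!=111
i=3: 70!=111
i=4: 14!=111
i=5: 75!=111
i=6: 70!=111

Not found, 7 comps


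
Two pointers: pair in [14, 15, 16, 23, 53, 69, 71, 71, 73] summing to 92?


lo=0(14)+hi=8(73)=87
lo=1(15)+hi=8(73)=88
lo=2(16)+hi=8(73)=89
lo=3(23)+hi=8(73)=96
lo=3(23)+hi=7(71)=94
lo=3(23)+hi=6(71)=94
lo=3(23)+hi=5(69)=92

Yes: 23+69=92


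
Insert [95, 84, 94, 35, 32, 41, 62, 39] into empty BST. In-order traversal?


Insert 95: root
Insert 84: L from 95
Insert 94: L from 95 -> R from 84
Insert 35: L from 95 -> L from 84
Insert 32: L from 95 -> L from 84 -> L from 35
Insert 41: L from 95 -> L from 84 -> R from 35
Insert 62: L from 95 -> L from 84 -> R from 35 -> R from 41
Insert 39: L from 95 -> L from 84 -> R from 35 -> L from 41

In-order: [32, 35, 39, 41, 62, 84, 94, 95]


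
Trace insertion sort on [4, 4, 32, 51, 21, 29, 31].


Initial: [4, 4, 32, 51, 21, 29, 31]
Insert 4: [4, 4, 32, 51, 21, 29, 31]
Insert 32: [4, 4, 32, 51, 21, 29, 31]
Insert 51: [4, 4, 32, 51, 21, 29, 31]
Insert 21: [4, 4, 21, 32, 51, 29, 31]
Insert 29: [4, 4, 21, 29, 32, 51, 31]
Insert 31: [4, 4, 21, 29, 31, 32, 51]

Sorted: [4, 4, 21, 29, 31, 32, 51]


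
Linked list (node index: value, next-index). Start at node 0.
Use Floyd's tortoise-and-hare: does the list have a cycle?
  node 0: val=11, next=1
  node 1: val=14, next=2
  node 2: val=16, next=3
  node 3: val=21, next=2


Floyd's tortoise (slow, +1) and hare (fast, +2):
  init: slow=0, fast=0
  step 1: slow=1, fast=2
  step 2: slow=2, fast=2
  slow == fast at node 2: cycle detected

Cycle: yes


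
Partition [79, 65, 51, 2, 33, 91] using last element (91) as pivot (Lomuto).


Pivot: 91
  79 <= 91: advance i (no swap)
  65 <= 91: advance i (no swap)
  51 <= 91: advance i (no swap)
  2 <= 91: advance i (no swap)
  33 <= 91: advance i (no swap)
Place pivot at 5: [79, 65, 51, 2, 33, 91]

Partitioned: [79, 65, 51, 2, 33, 91]


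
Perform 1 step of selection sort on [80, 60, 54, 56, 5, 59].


Initial: [80, 60, 54, 56, 5, 59]
Step 1: min=5 at 4
  Swap: [5, 60, 54, 56, 80, 59]

After 1 step: [5, 60, 54, 56, 80, 59]


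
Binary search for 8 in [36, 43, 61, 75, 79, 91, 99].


Step 1: lo=0, hi=6, mid=3, val=75
Step 2: lo=0, hi=2, mid=1, val=43
Step 3: lo=0, hi=0, mid=0, val=36

Not found


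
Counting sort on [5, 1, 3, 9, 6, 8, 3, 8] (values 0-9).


Input: [5, 1, 3, 9, 6, 8, 3, 8]
Counts: [0, 1, 0, 2, 0, 1, 1, 0, 2, 1]

Sorted: [1, 3, 3, 5, 6, 8, 8, 9]


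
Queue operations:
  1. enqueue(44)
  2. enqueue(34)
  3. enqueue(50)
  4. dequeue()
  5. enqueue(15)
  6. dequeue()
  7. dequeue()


enqueue(44) -> [44]
enqueue(34) -> [44, 34]
enqueue(50) -> [44, 34, 50]
dequeue()->44, [34, 50]
enqueue(15) -> [34, 50, 15]
dequeue()->34, [50, 15]
dequeue()->50, [15]

Final queue: [15]


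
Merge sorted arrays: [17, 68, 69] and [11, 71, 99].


Take 11 from B
Take 17 from A
Take 68 from A
Take 69 from A

Merged: [11, 17, 68, 69, 71, 99]


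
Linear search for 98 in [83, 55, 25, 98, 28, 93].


i=0: 83!=98
i=1: 55!=98
i=2: 25!=98
i=3: 98==98 found!

Found at 3, 4 comps


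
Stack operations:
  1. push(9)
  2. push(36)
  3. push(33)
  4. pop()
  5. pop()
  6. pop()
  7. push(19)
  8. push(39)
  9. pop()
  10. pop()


push(9) -> [9]
push(36) -> [9, 36]
push(33) -> [9, 36, 33]
pop()->33, [9, 36]
pop()->36, [9]
pop()->9, []
push(19) -> [19]
push(39) -> [19, 39]
pop()->39, [19]
pop()->19, []

Final stack: []


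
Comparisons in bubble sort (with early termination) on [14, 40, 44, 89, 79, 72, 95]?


Algorithm: bubble sort (with early termination)
Input: [14, 40, 44, 89, 79, 72, 95]
Sorted: [14, 40, 44, 72, 79, 89, 95]

15


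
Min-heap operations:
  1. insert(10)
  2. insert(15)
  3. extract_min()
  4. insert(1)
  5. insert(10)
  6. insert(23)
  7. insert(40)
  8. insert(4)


insert(10) -> [10]
insert(15) -> [10, 15]
extract_min()->10, [15]
insert(1) -> [1, 15]
insert(10) -> [1, 15, 10]
insert(23) -> [1, 15, 10, 23]
insert(40) -> [1, 15, 10, 23, 40]
insert(4) -> [1, 15, 4, 23, 40, 10]

Final heap: [1, 15, 4, 23, 40, 10]


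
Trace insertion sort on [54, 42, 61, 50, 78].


Initial: [54, 42, 61, 50, 78]
Insert 42: [42, 54, 61, 50, 78]
Insert 61: [42, 54, 61, 50, 78]
Insert 50: [42, 50, 54, 61, 78]
Insert 78: [42, 50, 54, 61, 78]

Sorted: [42, 50, 54, 61, 78]


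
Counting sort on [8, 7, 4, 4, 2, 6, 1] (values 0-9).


Input: [8, 7, 4, 4, 2, 6, 1]
Counts: [0, 1, 1, 0, 2, 0, 1, 1, 1, 0]

Sorted: [1, 2, 4, 4, 6, 7, 8]


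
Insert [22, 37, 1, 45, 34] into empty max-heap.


Insert 22: [22]
Insert 37: [37, 22]
Insert 1: [37, 22, 1]
Insert 45: [45, 37, 1, 22]
Insert 34: [45, 37, 1, 22, 34]

Final heap: [45, 37, 1, 22, 34]


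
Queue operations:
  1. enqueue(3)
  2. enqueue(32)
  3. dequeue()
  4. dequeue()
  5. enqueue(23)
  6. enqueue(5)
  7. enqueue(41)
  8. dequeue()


enqueue(3) -> [3]
enqueue(32) -> [3, 32]
dequeue()->3, [32]
dequeue()->32, []
enqueue(23) -> [23]
enqueue(5) -> [23, 5]
enqueue(41) -> [23, 5, 41]
dequeue()->23, [5, 41]

Final queue: [5, 41]


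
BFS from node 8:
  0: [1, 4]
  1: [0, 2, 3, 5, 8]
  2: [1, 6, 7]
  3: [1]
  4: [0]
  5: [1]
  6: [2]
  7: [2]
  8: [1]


Visit 8, enqueue [1]
Visit 1, enqueue [0, 2, 3, 5]
Visit 0, enqueue [4]
Visit 2, enqueue [6, 7]
Visit 3, enqueue []
Visit 5, enqueue []
Visit 4, enqueue []
Visit 6, enqueue []
Visit 7, enqueue []

BFS order: [8, 1, 0, 2, 3, 5, 4, 6, 7]


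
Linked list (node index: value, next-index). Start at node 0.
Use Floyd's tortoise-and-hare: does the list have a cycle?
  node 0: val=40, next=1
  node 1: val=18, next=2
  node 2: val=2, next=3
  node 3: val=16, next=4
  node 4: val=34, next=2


Floyd's tortoise (slow, +1) and hare (fast, +2):
  init: slow=0, fast=0
  step 1: slow=1, fast=2
  step 2: slow=2, fast=4
  step 3: slow=3, fast=3
  slow == fast at node 3: cycle detected

Cycle: yes


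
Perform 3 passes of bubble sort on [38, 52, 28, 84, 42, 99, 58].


Initial: [38, 52, 28, 84, 42, 99, 58]
Pass 1: [38, 28, 52, 42, 84, 58, 99] (3 swaps)
Pass 2: [28, 38, 42, 52, 58, 84, 99] (3 swaps)
Pass 3: [28, 38, 42, 52, 58, 84, 99] (0 swaps)

After 3 passes: [28, 38, 42, 52, 58, 84, 99]


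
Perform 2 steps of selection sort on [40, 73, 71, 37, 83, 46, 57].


Initial: [40, 73, 71, 37, 83, 46, 57]
Step 1: min=37 at 3
  Swap: [37, 73, 71, 40, 83, 46, 57]
Step 2: min=40 at 3
  Swap: [37, 40, 71, 73, 83, 46, 57]

After 2 steps: [37, 40, 71, 73, 83, 46, 57]


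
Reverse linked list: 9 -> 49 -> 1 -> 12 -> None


Step 1: curr=9, set curr.next=prev(None) | reversed so far: 9
Step 2: curr=49, set curr.next=prev(9) | reversed so far: 49 -> 9
Step 3: curr=1, set curr.next=prev(49) | reversed so far: 1 -> 49 -> 9
Step 4: curr=12, set curr.next=prev(1) | reversed so far: 12 -> 1 -> 49 -> 9

12 -> 1 -> 49 -> 9 -> None


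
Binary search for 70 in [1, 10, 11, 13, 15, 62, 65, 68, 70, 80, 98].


Step 1: lo=0, hi=10, mid=5, val=62
Step 2: lo=6, hi=10, mid=8, val=70

Found at index 8


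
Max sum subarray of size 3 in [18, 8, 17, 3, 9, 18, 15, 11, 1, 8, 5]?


[0:3]: 43
[1:4]: 28
[2:5]: 29
[3:6]: 30
[4:7]: 42
[5:8]: 44
[6:9]: 27
[7:10]: 20
[8:11]: 14

Max: 44 at [5:8]


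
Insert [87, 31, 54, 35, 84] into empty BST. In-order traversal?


Insert 87: root
Insert 31: L from 87
Insert 54: L from 87 -> R from 31
Insert 35: L from 87 -> R from 31 -> L from 54
Insert 84: L from 87 -> R from 31 -> R from 54

In-order: [31, 35, 54, 84, 87]


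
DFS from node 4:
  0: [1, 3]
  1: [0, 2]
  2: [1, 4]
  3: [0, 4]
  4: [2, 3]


Visit 4, push [3, 2]
Visit 2, push [1]
Visit 1, push [0]
Visit 0, push [3]
Visit 3, push []

DFS order: [4, 2, 1, 0, 3]


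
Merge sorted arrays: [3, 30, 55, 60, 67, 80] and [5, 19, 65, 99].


Take 3 from A
Take 5 from B
Take 19 from B
Take 30 from A
Take 55 from A
Take 60 from A
Take 65 from B
Take 67 from A
Take 80 from A

Merged: [3, 5, 19, 30, 55, 60, 65, 67, 80, 99]


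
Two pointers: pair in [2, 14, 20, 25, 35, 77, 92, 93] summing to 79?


lo=0(2)+hi=7(93)=95
lo=0(2)+hi=6(92)=94
lo=0(2)+hi=5(77)=79

Yes: 2+77=79


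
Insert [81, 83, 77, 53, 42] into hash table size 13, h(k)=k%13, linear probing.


Insert 81: h=3 -> slot 3
Insert 83: h=5 -> slot 5
Insert 77: h=12 -> slot 12
Insert 53: h=1 -> slot 1
Insert 42: h=3, 1 probes -> slot 4

Table: [None, 53, None, 81, 42, 83, None, None, None, None, None, None, 77]


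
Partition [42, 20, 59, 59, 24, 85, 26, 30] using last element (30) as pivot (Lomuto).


Pivot: 30
  20 <= 30: swap -> [20, 42, 59, 59, 24, 85, 26, 30]
  24 <= 30: swap -> [20, 24, 59, 59, 42, 85, 26, 30]
  26 <= 30: swap -> [20, 24, 26, 59, 42, 85, 59, 30]
Place pivot at 3: [20, 24, 26, 30, 42, 85, 59, 59]

Partitioned: [20, 24, 26, 30, 42, 85, 59, 59]


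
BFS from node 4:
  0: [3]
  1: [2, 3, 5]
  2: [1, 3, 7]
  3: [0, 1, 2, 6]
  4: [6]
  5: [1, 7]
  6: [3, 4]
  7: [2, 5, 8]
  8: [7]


Visit 4, enqueue [6]
Visit 6, enqueue [3]
Visit 3, enqueue [0, 1, 2]
Visit 0, enqueue []
Visit 1, enqueue [5]
Visit 2, enqueue [7]
Visit 5, enqueue []
Visit 7, enqueue [8]
Visit 8, enqueue []

BFS order: [4, 6, 3, 0, 1, 2, 5, 7, 8]


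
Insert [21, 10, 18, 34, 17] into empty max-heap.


Insert 21: [21]
Insert 10: [21, 10]
Insert 18: [21, 10, 18]
Insert 34: [34, 21, 18, 10]
Insert 17: [34, 21, 18, 10, 17]

Final heap: [34, 21, 18, 10, 17]


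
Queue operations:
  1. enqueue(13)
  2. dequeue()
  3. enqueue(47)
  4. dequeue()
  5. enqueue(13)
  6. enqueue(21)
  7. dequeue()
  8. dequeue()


enqueue(13) -> [13]
dequeue()->13, []
enqueue(47) -> [47]
dequeue()->47, []
enqueue(13) -> [13]
enqueue(21) -> [13, 21]
dequeue()->13, [21]
dequeue()->21, []

Final queue: []


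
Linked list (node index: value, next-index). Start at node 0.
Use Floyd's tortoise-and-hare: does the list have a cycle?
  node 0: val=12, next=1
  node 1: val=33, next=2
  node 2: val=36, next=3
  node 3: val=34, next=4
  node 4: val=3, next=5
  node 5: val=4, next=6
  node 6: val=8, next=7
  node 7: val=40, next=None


Floyd's tortoise (slow, +1) and hare (fast, +2):
  init: slow=0, fast=0
  step 1: slow=1, fast=2
  step 2: slow=2, fast=4
  step 3: slow=3, fast=6
  step 4: fast 6->7->None, no cycle

Cycle: no


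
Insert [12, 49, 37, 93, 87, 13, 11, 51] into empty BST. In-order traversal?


Insert 12: root
Insert 49: R from 12
Insert 37: R from 12 -> L from 49
Insert 93: R from 12 -> R from 49
Insert 87: R from 12 -> R from 49 -> L from 93
Insert 13: R from 12 -> L from 49 -> L from 37
Insert 11: L from 12
Insert 51: R from 12 -> R from 49 -> L from 93 -> L from 87

In-order: [11, 12, 13, 37, 49, 51, 87, 93]


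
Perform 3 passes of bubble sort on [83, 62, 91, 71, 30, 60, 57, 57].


Initial: [83, 62, 91, 71, 30, 60, 57, 57]
Pass 1: [62, 83, 71, 30, 60, 57, 57, 91] (6 swaps)
Pass 2: [62, 71, 30, 60, 57, 57, 83, 91] (5 swaps)
Pass 3: [62, 30, 60, 57, 57, 71, 83, 91] (4 swaps)

After 3 passes: [62, 30, 60, 57, 57, 71, 83, 91]


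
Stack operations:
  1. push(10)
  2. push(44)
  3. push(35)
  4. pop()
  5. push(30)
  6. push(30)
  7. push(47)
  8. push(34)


push(10) -> [10]
push(44) -> [10, 44]
push(35) -> [10, 44, 35]
pop()->35, [10, 44]
push(30) -> [10, 44, 30]
push(30) -> [10, 44, 30, 30]
push(47) -> [10, 44, 30, 30, 47]
push(34) -> [10, 44, 30, 30, 47, 34]

Final stack: [10, 44, 30, 30, 47, 34]


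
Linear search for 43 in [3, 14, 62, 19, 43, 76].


i=0: 3!=43
i=1: 14!=43
i=2: 62!=43
i=3: 19!=43
i=4: 43==43 found!

Found at 4, 5 comps


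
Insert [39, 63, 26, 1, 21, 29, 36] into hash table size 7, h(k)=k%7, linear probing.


Insert 39: h=4 -> slot 4
Insert 63: h=0 -> slot 0
Insert 26: h=5 -> slot 5
Insert 1: h=1 -> slot 1
Insert 21: h=0, 2 probes -> slot 2
Insert 29: h=1, 2 probes -> slot 3
Insert 36: h=1, 5 probes -> slot 6

Table: [63, 1, 21, 29, 39, 26, 36]


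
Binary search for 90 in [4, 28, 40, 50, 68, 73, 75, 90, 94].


Step 1: lo=0, hi=8, mid=4, val=68
Step 2: lo=5, hi=8, mid=6, val=75
Step 3: lo=7, hi=8, mid=7, val=90

Found at index 7


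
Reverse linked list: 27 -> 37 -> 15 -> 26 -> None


Step 1: curr=27, set curr.next=prev(None) | reversed so far: 27
Step 2: curr=37, set curr.next=prev(27) | reversed so far: 37 -> 27
Step 3: curr=15, set curr.next=prev(37) | reversed so far: 15 -> 37 -> 27
Step 4: curr=26, set curr.next=prev(15) | reversed so far: 26 -> 15 -> 37 -> 27

26 -> 15 -> 37 -> 27 -> None


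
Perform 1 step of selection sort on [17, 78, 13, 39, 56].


Initial: [17, 78, 13, 39, 56]
Step 1: min=13 at 2
  Swap: [13, 78, 17, 39, 56]

After 1 step: [13, 78, 17, 39, 56]


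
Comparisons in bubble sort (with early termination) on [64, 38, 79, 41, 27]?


Algorithm: bubble sort (with early termination)
Input: [64, 38, 79, 41, 27]
Sorted: [27, 38, 41, 64, 79]

10


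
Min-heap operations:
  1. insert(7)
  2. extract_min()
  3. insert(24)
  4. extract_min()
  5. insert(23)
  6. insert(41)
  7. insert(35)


insert(7) -> [7]
extract_min()->7, []
insert(24) -> [24]
extract_min()->24, []
insert(23) -> [23]
insert(41) -> [23, 41]
insert(35) -> [23, 41, 35]

Final heap: [23, 41, 35]


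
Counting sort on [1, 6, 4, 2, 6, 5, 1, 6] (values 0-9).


Input: [1, 6, 4, 2, 6, 5, 1, 6]
Counts: [0, 2, 1, 0, 1, 1, 3, 0, 0, 0]

Sorted: [1, 1, 2, 4, 5, 6, 6, 6]


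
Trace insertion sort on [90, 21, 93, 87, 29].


Initial: [90, 21, 93, 87, 29]
Insert 21: [21, 90, 93, 87, 29]
Insert 93: [21, 90, 93, 87, 29]
Insert 87: [21, 87, 90, 93, 29]
Insert 29: [21, 29, 87, 90, 93]

Sorted: [21, 29, 87, 90, 93]


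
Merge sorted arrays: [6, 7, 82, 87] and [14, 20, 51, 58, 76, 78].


Take 6 from A
Take 7 from A
Take 14 from B
Take 20 from B
Take 51 from B
Take 58 from B
Take 76 from B
Take 78 from B

Merged: [6, 7, 14, 20, 51, 58, 76, 78, 82, 87]


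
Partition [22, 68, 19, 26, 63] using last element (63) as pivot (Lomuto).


Pivot: 63
  22 <= 63: advance i (no swap)
  19 <= 63: swap -> [22, 19, 68, 26, 63]
  26 <= 63: swap -> [22, 19, 26, 68, 63]
Place pivot at 3: [22, 19, 26, 63, 68]

Partitioned: [22, 19, 26, 63, 68]


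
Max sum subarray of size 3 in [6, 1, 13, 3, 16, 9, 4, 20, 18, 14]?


[0:3]: 20
[1:4]: 17
[2:5]: 32
[3:6]: 28
[4:7]: 29
[5:8]: 33
[6:9]: 42
[7:10]: 52

Max: 52 at [7:10]


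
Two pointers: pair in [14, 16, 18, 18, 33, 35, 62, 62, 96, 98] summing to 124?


lo=0(14)+hi=9(98)=112
lo=1(16)+hi=9(98)=114
lo=2(18)+hi=9(98)=116
lo=3(18)+hi=9(98)=116
lo=4(33)+hi=9(98)=131
lo=4(33)+hi=8(96)=129
lo=4(33)+hi=7(62)=95
lo=5(35)+hi=7(62)=97
lo=6(62)+hi=7(62)=124

Yes: 62+62=124


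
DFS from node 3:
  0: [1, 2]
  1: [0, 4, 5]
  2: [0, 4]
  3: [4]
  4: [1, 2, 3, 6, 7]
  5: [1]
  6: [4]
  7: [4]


Visit 3, push [4]
Visit 4, push [7, 6, 2, 1]
Visit 1, push [5, 0]
Visit 0, push [2]
Visit 2, push []
Visit 5, push []
Visit 6, push []
Visit 7, push []

DFS order: [3, 4, 1, 0, 2, 5, 6, 7]


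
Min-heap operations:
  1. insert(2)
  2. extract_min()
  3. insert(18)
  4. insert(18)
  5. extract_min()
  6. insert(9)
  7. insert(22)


insert(2) -> [2]
extract_min()->2, []
insert(18) -> [18]
insert(18) -> [18, 18]
extract_min()->18, [18]
insert(9) -> [9, 18]
insert(22) -> [9, 18, 22]

Final heap: [9, 18, 22]


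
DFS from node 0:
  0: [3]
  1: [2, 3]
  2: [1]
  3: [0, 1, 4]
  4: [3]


Visit 0, push [3]
Visit 3, push [4, 1]
Visit 1, push [2]
Visit 2, push []
Visit 4, push []

DFS order: [0, 3, 1, 2, 4]


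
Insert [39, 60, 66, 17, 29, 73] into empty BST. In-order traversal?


Insert 39: root
Insert 60: R from 39
Insert 66: R from 39 -> R from 60
Insert 17: L from 39
Insert 29: L from 39 -> R from 17
Insert 73: R from 39 -> R from 60 -> R from 66

In-order: [17, 29, 39, 60, 66, 73]


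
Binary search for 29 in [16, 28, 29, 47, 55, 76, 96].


Step 1: lo=0, hi=6, mid=3, val=47
Step 2: lo=0, hi=2, mid=1, val=28
Step 3: lo=2, hi=2, mid=2, val=29

Found at index 2


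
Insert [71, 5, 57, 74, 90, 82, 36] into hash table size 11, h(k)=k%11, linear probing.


Insert 71: h=5 -> slot 5
Insert 5: h=5, 1 probes -> slot 6
Insert 57: h=2 -> slot 2
Insert 74: h=8 -> slot 8
Insert 90: h=2, 1 probes -> slot 3
Insert 82: h=5, 2 probes -> slot 7
Insert 36: h=3, 1 probes -> slot 4

Table: [None, None, 57, 90, 36, 71, 5, 82, 74, None, None]


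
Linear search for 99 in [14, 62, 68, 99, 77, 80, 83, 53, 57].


i=0: 14!=99
i=1: 62!=99
i=2: 68!=99
i=3: 99==99 found!

Found at 3, 4 comps


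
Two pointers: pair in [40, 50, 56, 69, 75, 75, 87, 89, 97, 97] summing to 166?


lo=0(40)+hi=9(97)=137
lo=1(50)+hi=9(97)=147
lo=2(56)+hi=9(97)=153
lo=3(69)+hi=9(97)=166

Yes: 69+97=166


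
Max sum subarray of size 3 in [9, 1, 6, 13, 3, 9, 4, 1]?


[0:3]: 16
[1:4]: 20
[2:5]: 22
[3:6]: 25
[4:7]: 16
[5:8]: 14

Max: 25 at [3:6]


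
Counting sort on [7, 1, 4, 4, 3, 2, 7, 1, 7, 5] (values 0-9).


Input: [7, 1, 4, 4, 3, 2, 7, 1, 7, 5]
Counts: [0, 2, 1, 1, 2, 1, 0, 3, 0, 0]

Sorted: [1, 1, 2, 3, 4, 4, 5, 7, 7, 7]


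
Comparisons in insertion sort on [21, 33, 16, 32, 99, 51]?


Algorithm: insertion sort
Input: [21, 33, 16, 32, 99, 51]
Sorted: [16, 21, 32, 33, 51, 99]

8


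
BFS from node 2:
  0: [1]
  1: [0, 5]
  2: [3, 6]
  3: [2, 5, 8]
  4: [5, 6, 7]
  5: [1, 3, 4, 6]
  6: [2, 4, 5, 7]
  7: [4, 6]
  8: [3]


Visit 2, enqueue [3, 6]
Visit 3, enqueue [5, 8]
Visit 6, enqueue [4, 7]
Visit 5, enqueue [1]
Visit 8, enqueue []
Visit 4, enqueue []
Visit 7, enqueue []
Visit 1, enqueue [0]
Visit 0, enqueue []

BFS order: [2, 3, 6, 5, 8, 4, 7, 1, 0]


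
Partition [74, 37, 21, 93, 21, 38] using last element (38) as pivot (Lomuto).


Pivot: 38
  37 <= 38: swap -> [37, 74, 21, 93, 21, 38]
  21 <= 38: swap -> [37, 21, 74, 93, 21, 38]
  21 <= 38: swap -> [37, 21, 21, 93, 74, 38]
Place pivot at 3: [37, 21, 21, 38, 74, 93]

Partitioned: [37, 21, 21, 38, 74, 93]


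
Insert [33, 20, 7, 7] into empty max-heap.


Insert 33: [33]
Insert 20: [33, 20]
Insert 7: [33, 20, 7]
Insert 7: [33, 20, 7, 7]

Final heap: [33, 20, 7, 7]


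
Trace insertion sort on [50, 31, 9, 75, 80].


Initial: [50, 31, 9, 75, 80]
Insert 31: [31, 50, 9, 75, 80]
Insert 9: [9, 31, 50, 75, 80]
Insert 75: [9, 31, 50, 75, 80]
Insert 80: [9, 31, 50, 75, 80]

Sorted: [9, 31, 50, 75, 80]


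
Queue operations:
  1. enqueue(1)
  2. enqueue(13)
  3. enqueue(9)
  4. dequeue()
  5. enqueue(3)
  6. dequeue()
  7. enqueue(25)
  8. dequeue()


enqueue(1) -> [1]
enqueue(13) -> [1, 13]
enqueue(9) -> [1, 13, 9]
dequeue()->1, [13, 9]
enqueue(3) -> [13, 9, 3]
dequeue()->13, [9, 3]
enqueue(25) -> [9, 3, 25]
dequeue()->9, [3, 25]

Final queue: [3, 25]


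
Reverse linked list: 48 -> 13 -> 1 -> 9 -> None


Step 1: curr=48, set curr.next=prev(None) | reversed so far: 48
Step 2: curr=13, set curr.next=prev(48) | reversed so far: 13 -> 48
Step 3: curr=1, set curr.next=prev(13) | reversed so far: 1 -> 13 -> 48
Step 4: curr=9, set curr.next=prev(1) | reversed so far: 9 -> 1 -> 13 -> 48

9 -> 1 -> 13 -> 48 -> None


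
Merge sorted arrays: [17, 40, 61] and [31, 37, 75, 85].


Take 17 from A
Take 31 from B
Take 37 from B
Take 40 from A
Take 61 from A

Merged: [17, 31, 37, 40, 61, 75, 85]


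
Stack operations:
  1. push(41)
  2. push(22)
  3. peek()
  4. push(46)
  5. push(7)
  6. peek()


push(41) -> [41]
push(22) -> [41, 22]
peek()->22
push(46) -> [41, 22, 46]
push(7) -> [41, 22, 46, 7]
peek()->7

Final stack: [41, 22, 46, 7]


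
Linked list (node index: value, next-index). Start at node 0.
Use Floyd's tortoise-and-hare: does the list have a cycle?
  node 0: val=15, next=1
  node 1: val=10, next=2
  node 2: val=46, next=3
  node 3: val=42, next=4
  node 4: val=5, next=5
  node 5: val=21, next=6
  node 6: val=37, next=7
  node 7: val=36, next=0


Floyd's tortoise (slow, +1) and hare (fast, +2):
  init: slow=0, fast=0
  step 1: slow=1, fast=2
  step 2: slow=2, fast=4
  step 3: slow=3, fast=6
  step 4: slow=4, fast=0
  step 5: slow=5, fast=2
  step 6: slow=6, fast=4
  step 7: slow=7, fast=6
  step 8: slow=0, fast=0
  slow == fast at node 0: cycle detected

Cycle: yes


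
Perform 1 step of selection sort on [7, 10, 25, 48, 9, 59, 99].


Initial: [7, 10, 25, 48, 9, 59, 99]
Step 1: min=7 at 0
  Swap: [7, 10, 25, 48, 9, 59, 99]

After 1 step: [7, 10, 25, 48, 9, 59, 99]


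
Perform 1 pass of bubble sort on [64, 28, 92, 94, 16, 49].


Initial: [64, 28, 92, 94, 16, 49]
Pass 1: [28, 64, 92, 16, 49, 94] (3 swaps)

After 1 pass: [28, 64, 92, 16, 49, 94]


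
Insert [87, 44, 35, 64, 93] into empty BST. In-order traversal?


Insert 87: root
Insert 44: L from 87
Insert 35: L from 87 -> L from 44
Insert 64: L from 87 -> R from 44
Insert 93: R from 87

In-order: [35, 44, 64, 87, 93]


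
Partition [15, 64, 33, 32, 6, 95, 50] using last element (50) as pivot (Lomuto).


Pivot: 50
  15 <= 50: advance i (no swap)
  33 <= 50: swap -> [15, 33, 64, 32, 6, 95, 50]
  32 <= 50: swap -> [15, 33, 32, 64, 6, 95, 50]
  6 <= 50: swap -> [15, 33, 32, 6, 64, 95, 50]
Place pivot at 4: [15, 33, 32, 6, 50, 95, 64]

Partitioned: [15, 33, 32, 6, 50, 95, 64]


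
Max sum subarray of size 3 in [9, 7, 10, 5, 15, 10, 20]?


[0:3]: 26
[1:4]: 22
[2:5]: 30
[3:6]: 30
[4:7]: 45

Max: 45 at [4:7]


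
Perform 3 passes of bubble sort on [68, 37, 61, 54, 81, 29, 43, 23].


Initial: [68, 37, 61, 54, 81, 29, 43, 23]
Pass 1: [37, 61, 54, 68, 29, 43, 23, 81] (6 swaps)
Pass 2: [37, 54, 61, 29, 43, 23, 68, 81] (4 swaps)
Pass 3: [37, 54, 29, 43, 23, 61, 68, 81] (3 swaps)

After 3 passes: [37, 54, 29, 43, 23, 61, 68, 81]


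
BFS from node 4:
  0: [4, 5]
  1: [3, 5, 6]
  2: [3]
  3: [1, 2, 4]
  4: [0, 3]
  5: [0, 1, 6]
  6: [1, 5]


Visit 4, enqueue [0, 3]
Visit 0, enqueue [5]
Visit 3, enqueue [1, 2]
Visit 5, enqueue [6]
Visit 1, enqueue []
Visit 2, enqueue []
Visit 6, enqueue []

BFS order: [4, 0, 3, 5, 1, 2, 6]


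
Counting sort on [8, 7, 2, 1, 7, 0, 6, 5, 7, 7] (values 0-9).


Input: [8, 7, 2, 1, 7, 0, 6, 5, 7, 7]
Counts: [1, 1, 1, 0, 0, 1, 1, 4, 1, 0]

Sorted: [0, 1, 2, 5, 6, 7, 7, 7, 7, 8]


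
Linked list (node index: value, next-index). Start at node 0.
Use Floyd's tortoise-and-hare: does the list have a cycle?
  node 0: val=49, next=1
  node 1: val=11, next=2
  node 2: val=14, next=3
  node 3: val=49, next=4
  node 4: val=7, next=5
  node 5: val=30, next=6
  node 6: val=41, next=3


Floyd's tortoise (slow, +1) and hare (fast, +2):
  init: slow=0, fast=0
  step 1: slow=1, fast=2
  step 2: slow=2, fast=4
  step 3: slow=3, fast=6
  step 4: slow=4, fast=4
  slow == fast at node 4: cycle detected

Cycle: yes


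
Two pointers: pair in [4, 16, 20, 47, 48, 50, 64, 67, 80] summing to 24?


lo=0(4)+hi=8(80)=84
lo=0(4)+hi=7(67)=71
lo=0(4)+hi=6(64)=68
lo=0(4)+hi=5(50)=54
lo=0(4)+hi=4(48)=52
lo=0(4)+hi=3(47)=51
lo=0(4)+hi=2(20)=24

Yes: 4+20=24


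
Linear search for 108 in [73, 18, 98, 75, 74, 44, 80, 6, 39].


i=0: 73!=108
i=1: 18!=108
i=2: 98!=108
i=3: 75!=108
i=4: 74!=108
i=5: 44!=108
i=6: 80!=108
i=7: 6!=108
i=8: 39!=108

Not found, 9 comps


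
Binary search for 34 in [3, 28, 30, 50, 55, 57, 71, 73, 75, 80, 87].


Step 1: lo=0, hi=10, mid=5, val=57
Step 2: lo=0, hi=4, mid=2, val=30
Step 3: lo=3, hi=4, mid=3, val=50

Not found


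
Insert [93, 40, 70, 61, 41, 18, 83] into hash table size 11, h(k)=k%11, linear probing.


Insert 93: h=5 -> slot 5
Insert 40: h=7 -> slot 7
Insert 70: h=4 -> slot 4
Insert 61: h=6 -> slot 6
Insert 41: h=8 -> slot 8
Insert 18: h=7, 2 probes -> slot 9
Insert 83: h=6, 4 probes -> slot 10

Table: [None, None, None, None, 70, 93, 61, 40, 41, 18, 83]


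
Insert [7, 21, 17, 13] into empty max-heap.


Insert 7: [7]
Insert 21: [21, 7]
Insert 17: [21, 7, 17]
Insert 13: [21, 13, 17, 7]

Final heap: [21, 13, 17, 7]


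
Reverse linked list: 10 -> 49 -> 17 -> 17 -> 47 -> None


Step 1: curr=10, set curr.next=prev(None) | reversed so far: 10
Step 2: curr=49, set curr.next=prev(10) | reversed so far: 49 -> 10
Step 3: curr=17, set curr.next=prev(49) | reversed so far: 17 -> 49 -> 10
Step 4: curr=17, set curr.next=prev(17) | reversed so far: 17 -> 17 -> 49 -> 10
Step 5: curr=47, set curr.next=prev(17) | reversed so far: 47 -> 17 -> 17 -> 49 -> 10

47 -> 17 -> 17 -> 49 -> 10 -> None


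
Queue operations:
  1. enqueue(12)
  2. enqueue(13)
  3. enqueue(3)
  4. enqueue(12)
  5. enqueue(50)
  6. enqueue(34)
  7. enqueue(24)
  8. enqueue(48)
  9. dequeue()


enqueue(12) -> [12]
enqueue(13) -> [12, 13]
enqueue(3) -> [12, 13, 3]
enqueue(12) -> [12, 13, 3, 12]
enqueue(50) -> [12, 13, 3, 12, 50]
enqueue(34) -> [12, 13, 3, 12, 50, 34]
enqueue(24) -> [12, 13, 3, 12, 50, 34, 24]
enqueue(48) -> [12, 13, 3, 12, 50, 34, 24, 48]
dequeue()->12, [13, 3, 12, 50, 34, 24, 48]

Final queue: [13, 3, 12, 50, 34, 24, 48]


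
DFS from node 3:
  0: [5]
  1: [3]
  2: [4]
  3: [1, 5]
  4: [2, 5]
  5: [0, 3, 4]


Visit 3, push [5, 1]
Visit 1, push []
Visit 5, push [4, 0]
Visit 0, push []
Visit 4, push [2]
Visit 2, push []

DFS order: [3, 1, 5, 0, 4, 2]


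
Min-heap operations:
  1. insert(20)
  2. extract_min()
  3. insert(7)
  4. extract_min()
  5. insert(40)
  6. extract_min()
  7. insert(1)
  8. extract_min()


insert(20) -> [20]
extract_min()->20, []
insert(7) -> [7]
extract_min()->7, []
insert(40) -> [40]
extract_min()->40, []
insert(1) -> [1]
extract_min()->1, []

Final heap: []


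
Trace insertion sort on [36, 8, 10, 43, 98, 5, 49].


Initial: [36, 8, 10, 43, 98, 5, 49]
Insert 8: [8, 36, 10, 43, 98, 5, 49]
Insert 10: [8, 10, 36, 43, 98, 5, 49]
Insert 43: [8, 10, 36, 43, 98, 5, 49]
Insert 98: [8, 10, 36, 43, 98, 5, 49]
Insert 5: [5, 8, 10, 36, 43, 98, 49]
Insert 49: [5, 8, 10, 36, 43, 49, 98]

Sorted: [5, 8, 10, 36, 43, 49, 98]


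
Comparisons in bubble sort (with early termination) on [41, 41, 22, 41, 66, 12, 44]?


Algorithm: bubble sort (with early termination)
Input: [41, 41, 22, 41, 66, 12, 44]
Sorted: [12, 22, 41, 41, 41, 44, 66]

21


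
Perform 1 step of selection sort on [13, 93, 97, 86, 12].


Initial: [13, 93, 97, 86, 12]
Step 1: min=12 at 4
  Swap: [12, 93, 97, 86, 13]

After 1 step: [12, 93, 97, 86, 13]


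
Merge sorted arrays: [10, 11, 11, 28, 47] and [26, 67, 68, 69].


Take 10 from A
Take 11 from A
Take 11 from A
Take 26 from B
Take 28 from A
Take 47 from A

Merged: [10, 11, 11, 26, 28, 47, 67, 68, 69]


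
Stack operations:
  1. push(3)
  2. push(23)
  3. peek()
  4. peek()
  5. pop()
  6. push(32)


push(3) -> [3]
push(23) -> [3, 23]
peek()->23
peek()->23
pop()->23, [3]
push(32) -> [3, 32]

Final stack: [3, 32]


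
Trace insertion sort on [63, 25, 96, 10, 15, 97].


Initial: [63, 25, 96, 10, 15, 97]
Insert 25: [25, 63, 96, 10, 15, 97]
Insert 96: [25, 63, 96, 10, 15, 97]
Insert 10: [10, 25, 63, 96, 15, 97]
Insert 15: [10, 15, 25, 63, 96, 97]
Insert 97: [10, 15, 25, 63, 96, 97]

Sorted: [10, 15, 25, 63, 96, 97]


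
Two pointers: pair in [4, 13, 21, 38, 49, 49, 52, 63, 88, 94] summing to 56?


lo=0(4)+hi=9(94)=98
lo=0(4)+hi=8(88)=92
lo=0(4)+hi=7(63)=67
lo=0(4)+hi=6(52)=56

Yes: 4+52=56


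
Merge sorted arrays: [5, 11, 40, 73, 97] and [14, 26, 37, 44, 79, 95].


Take 5 from A
Take 11 from A
Take 14 from B
Take 26 from B
Take 37 from B
Take 40 from A
Take 44 from B
Take 73 from A
Take 79 from B
Take 95 from B

Merged: [5, 11, 14, 26, 37, 40, 44, 73, 79, 95, 97]


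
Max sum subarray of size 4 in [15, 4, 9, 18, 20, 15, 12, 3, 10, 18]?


[0:4]: 46
[1:5]: 51
[2:6]: 62
[3:7]: 65
[4:8]: 50
[5:9]: 40
[6:10]: 43

Max: 65 at [3:7]


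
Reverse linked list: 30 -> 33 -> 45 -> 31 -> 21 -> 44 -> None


Step 1: curr=30, set curr.next=prev(None) | reversed so far: 30
Step 2: curr=33, set curr.next=prev(30) | reversed so far: 33 -> 30
Step 3: curr=45, set curr.next=prev(33) | reversed so far: 45 -> 33 -> 30
Step 4: curr=31, set curr.next=prev(45) | reversed so far: 31 -> 45 -> 33 -> 30
Step 5: curr=21, set curr.next=prev(31) | reversed so far: 21 -> 31 -> 45 -> 33 -> 30
Step 6: curr=44, set curr.next=prev(21) | reversed so far: 44 -> 21 -> 31 -> 45 -> 33 -> 30

44 -> 21 -> 31 -> 45 -> 33 -> 30 -> None


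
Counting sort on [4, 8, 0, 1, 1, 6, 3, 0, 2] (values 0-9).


Input: [4, 8, 0, 1, 1, 6, 3, 0, 2]
Counts: [2, 2, 1, 1, 1, 0, 1, 0, 1, 0]

Sorted: [0, 0, 1, 1, 2, 3, 4, 6, 8]


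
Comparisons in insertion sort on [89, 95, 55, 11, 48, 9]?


Algorithm: insertion sort
Input: [89, 95, 55, 11, 48, 9]
Sorted: [9, 11, 48, 55, 89, 95]

15


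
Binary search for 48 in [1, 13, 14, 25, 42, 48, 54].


Step 1: lo=0, hi=6, mid=3, val=25
Step 2: lo=4, hi=6, mid=5, val=48

Found at index 5


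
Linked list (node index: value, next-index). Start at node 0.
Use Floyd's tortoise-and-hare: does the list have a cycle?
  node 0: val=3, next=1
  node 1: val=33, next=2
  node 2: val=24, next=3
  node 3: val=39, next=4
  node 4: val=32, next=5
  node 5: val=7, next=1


Floyd's tortoise (slow, +1) and hare (fast, +2):
  init: slow=0, fast=0
  step 1: slow=1, fast=2
  step 2: slow=2, fast=4
  step 3: slow=3, fast=1
  step 4: slow=4, fast=3
  step 5: slow=5, fast=5
  slow == fast at node 5: cycle detected

Cycle: yes


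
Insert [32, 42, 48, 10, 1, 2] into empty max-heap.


Insert 32: [32]
Insert 42: [42, 32]
Insert 48: [48, 32, 42]
Insert 10: [48, 32, 42, 10]
Insert 1: [48, 32, 42, 10, 1]
Insert 2: [48, 32, 42, 10, 1, 2]

Final heap: [48, 32, 42, 10, 1, 2]


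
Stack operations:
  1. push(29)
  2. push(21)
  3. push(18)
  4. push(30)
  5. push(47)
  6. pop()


push(29) -> [29]
push(21) -> [29, 21]
push(18) -> [29, 21, 18]
push(30) -> [29, 21, 18, 30]
push(47) -> [29, 21, 18, 30, 47]
pop()->47, [29, 21, 18, 30]

Final stack: [29, 21, 18, 30]


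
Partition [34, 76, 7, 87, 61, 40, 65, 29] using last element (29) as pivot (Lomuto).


Pivot: 29
  7 <= 29: swap -> [7, 76, 34, 87, 61, 40, 65, 29]
Place pivot at 1: [7, 29, 34, 87, 61, 40, 65, 76]

Partitioned: [7, 29, 34, 87, 61, 40, 65, 76]


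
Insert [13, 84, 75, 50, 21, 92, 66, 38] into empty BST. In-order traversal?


Insert 13: root
Insert 84: R from 13
Insert 75: R from 13 -> L from 84
Insert 50: R from 13 -> L from 84 -> L from 75
Insert 21: R from 13 -> L from 84 -> L from 75 -> L from 50
Insert 92: R from 13 -> R from 84
Insert 66: R from 13 -> L from 84 -> L from 75 -> R from 50
Insert 38: R from 13 -> L from 84 -> L from 75 -> L from 50 -> R from 21

In-order: [13, 21, 38, 50, 66, 75, 84, 92]


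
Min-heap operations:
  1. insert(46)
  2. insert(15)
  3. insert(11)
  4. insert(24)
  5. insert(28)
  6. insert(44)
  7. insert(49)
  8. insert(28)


insert(46) -> [46]
insert(15) -> [15, 46]
insert(11) -> [11, 46, 15]
insert(24) -> [11, 24, 15, 46]
insert(28) -> [11, 24, 15, 46, 28]
insert(44) -> [11, 24, 15, 46, 28, 44]
insert(49) -> [11, 24, 15, 46, 28, 44, 49]
insert(28) -> [11, 24, 15, 28, 28, 44, 49, 46]

Final heap: [11, 24, 15, 28, 28, 44, 49, 46]


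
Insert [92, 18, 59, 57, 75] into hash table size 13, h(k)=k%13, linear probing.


Insert 92: h=1 -> slot 1
Insert 18: h=5 -> slot 5
Insert 59: h=7 -> slot 7
Insert 57: h=5, 1 probes -> slot 6
Insert 75: h=10 -> slot 10

Table: [None, 92, None, None, None, 18, 57, 59, None, None, 75, None, None]


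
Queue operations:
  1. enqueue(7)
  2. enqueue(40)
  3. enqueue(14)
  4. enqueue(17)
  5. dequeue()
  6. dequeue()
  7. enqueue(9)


enqueue(7) -> [7]
enqueue(40) -> [7, 40]
enqueue(14) -> [7, 40, 14]
enqueue(17) -> [7, 40, 14, 17]
dequeue()->7, [40, 14, 17]
dequeue()->40, [14, 17]
enqueue(9) -> [14, 17, 9]

Final queue: [14, 17, 9]


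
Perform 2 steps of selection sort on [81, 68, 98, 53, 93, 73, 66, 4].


Initial: [81, 68, 98, 53, 93, 73, 66, 4]
Step 1: min=4 at 7
  Swap: [4, 68, 98, 53, 93, 73, 66, 81]
Step 2: min=53 at 3
  Swap: [4, 53, 98, 68, 93, 73, 66, 81]

After 2 steps: [4, 53, 98, 68, 93, 73, 66, 81]


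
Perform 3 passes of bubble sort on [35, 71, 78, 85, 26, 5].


Initial: [35, 71, 78, 85, 26, 5]
Pass 1: [35, 71, 78, 26, 5, 85] (2 swaps)
Pass 2: [35, 71, 26, 5, 78, 85] (2 swaps)
Pass 3: [35, 26, 5, 71, 78, 85] (2 swaps)

After 3 passes: [35, 26, 5, 71, 78, 85]


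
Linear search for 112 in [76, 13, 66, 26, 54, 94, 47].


i=0: 76!=112
i=1: 13!=112
i=2: 66!=112
i=3: 26!=112
i=4: 54!=112
i=5: 94!=112
i=6: 47!=112

Not found, 7 comps


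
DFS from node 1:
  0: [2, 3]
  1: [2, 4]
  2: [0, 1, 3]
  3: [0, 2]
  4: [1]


Visit 1, push [4, 2]
Visit 2, push [3, 0]
Visit 0, push [3]
Visit 3, push []
Visit 4, push []

DFS order: [1, 2, 0, 3, 4]


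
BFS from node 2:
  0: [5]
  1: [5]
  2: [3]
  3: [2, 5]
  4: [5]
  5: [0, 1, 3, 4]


Visit 2, enqueue [3]
Visit 3, enqueue [5]
Visit 5, enqueue [0, 1, 4]
Visit 0, enqueue []
Visit 1, enqueue []
Visit 4, enqueue []

BFS order: [2, 3, 5, 0, 1, 4]


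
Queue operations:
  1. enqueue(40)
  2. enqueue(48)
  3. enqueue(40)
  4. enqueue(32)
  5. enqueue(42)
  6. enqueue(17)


enqueue(40) -> [40]
enqueue(48) -> [40, 48]
enqueue(40) -> [40, 48, 40]
enqueue(32) -> [40, 48, 40, 32]
enqueue(42) -> [40, 48, 40, 32, 42]
enqueue(17) -> [40, 48, 40, 32, 42, 17]

Final queue: [40, 48, 40, 32, 42, 17]


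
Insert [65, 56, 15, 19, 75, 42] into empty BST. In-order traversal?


Insert 65: root
Insert 56: L from 65
Insert 15: L from 65 -> L from 56
Insert 19: L from 65 -> L from 56 -> R from 15
Insert 75: R from 65
Insert 42: L from 65 -> L from 56 -> R from 15 -> R from 19

In-order: [15, 19, 42, 56, 65, 75]


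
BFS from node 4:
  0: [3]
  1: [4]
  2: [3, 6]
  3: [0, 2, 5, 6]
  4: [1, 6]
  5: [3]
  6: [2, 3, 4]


Visit 4, enqueue [1, 6]
Visit 1, enqueue []
Visit 6, enqueue [2, 3]
Visit 2, enqueue []
Visit 3, enqueue [0, 5]
Visit 0, enqueue []
Visit 5, enqueue []

BFS order: [4, 1, 6, 2, 3, 0, 5]


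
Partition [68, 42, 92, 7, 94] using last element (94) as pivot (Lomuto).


Pivot: 94
  68 <= 94: advance i (no swap)
  42 <= 94: advance i (no swap)
  92 <= 94: advance i (no swap)
  7 <= 94: advance i (no swap)
Place pivot at 4: [68, 42, 92, 7, 94]

Partitioned: [68, 42, 92, 7, 94]


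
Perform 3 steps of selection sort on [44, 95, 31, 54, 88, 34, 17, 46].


Initial: [44, 95, 31, 54, 88, 34, 17, 46]
Step 1: min=17 at 6
  Swap: [17, 95, 31, 54, 88, 34, 44, 46]
Step 2: min=31 at 2
  Swap: [17, 31, 95, 54, 88, 34, 44, 46]
Step 3: min=34 at 5
  Swap: [17, 31, 34, 54, 88, 95, 44, 46]

After 3 steps: [17, 31, 34, 54, 88, 95, 44, 46]


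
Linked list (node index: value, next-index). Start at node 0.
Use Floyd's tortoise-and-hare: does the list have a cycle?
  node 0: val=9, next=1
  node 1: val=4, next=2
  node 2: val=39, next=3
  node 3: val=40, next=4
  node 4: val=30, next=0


Floyd's tortoise (slow, +1) and hare (fast, +2):
  init: slow=0, fast=0
  step 1: slow=1, fast=2
  step 2: slow=2, fast=4
  step 3: slow=3, fast=1
  step 4: slow=4, fast=3
  step 5: slow=0, fast=0
  slow == fast at node 0: cycle detected

Cycle: yes
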